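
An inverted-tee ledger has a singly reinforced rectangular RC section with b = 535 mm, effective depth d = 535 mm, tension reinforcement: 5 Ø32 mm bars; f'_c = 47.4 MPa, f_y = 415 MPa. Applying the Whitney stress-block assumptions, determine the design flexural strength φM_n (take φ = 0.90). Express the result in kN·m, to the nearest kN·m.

φM_n ≈ 745 kN·m

A_s = 5 × 804 = 4020 mm².
T = A_s f_y = 4020 × 415 = 1668300 N = 1668.3 kN.
From C = T: a = T/(0.85 f'_c b) = 1668300/(0.85 × 47.4 × 535) = 77.40 mm.
M_n = T(d − a/2) = 1668.3 kN × (535 − 38.7) mm = 827.98 kN·m.
φM_n = 0.90 × 827.98 = 745.18 kN·m.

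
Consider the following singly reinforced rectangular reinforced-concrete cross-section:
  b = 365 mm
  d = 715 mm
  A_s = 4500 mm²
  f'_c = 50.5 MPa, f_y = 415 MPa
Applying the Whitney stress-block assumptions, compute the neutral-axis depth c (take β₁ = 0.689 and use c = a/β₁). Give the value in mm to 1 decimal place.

T = A_s f_y = 4500 × 415 = 1867500 N = 1867.5 kN.
Setting C = 0.85 f'_c a b equal to T: a = 1867500/(0.85 × 50.5 × 365) = 119.195 mm.
With β₁ = 0.689, c = a/β₁ = 119.195/0.689 = 173.0 mm.

c ≈ 173.0 mm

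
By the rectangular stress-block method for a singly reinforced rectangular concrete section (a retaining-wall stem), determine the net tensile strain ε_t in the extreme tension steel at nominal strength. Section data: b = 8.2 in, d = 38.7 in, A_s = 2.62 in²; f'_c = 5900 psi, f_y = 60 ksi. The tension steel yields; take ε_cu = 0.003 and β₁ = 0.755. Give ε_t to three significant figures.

a = A_s f_y/(0.85 f'_c b) = 3.823 in.
β₁ = 0.755, so c = a/β₁ = 3.823/0.755 = 5.064 in.
From the linear strain diagram with ε_cu = 0.003: ε_t = 0.003 (d − c)/c = 0.003 × (38.7 − 5.064)/5.064 = 0.0199.
Since ε_t ≥ 0.005, the section is tension-controlled.

ε_t ≈ 0.0199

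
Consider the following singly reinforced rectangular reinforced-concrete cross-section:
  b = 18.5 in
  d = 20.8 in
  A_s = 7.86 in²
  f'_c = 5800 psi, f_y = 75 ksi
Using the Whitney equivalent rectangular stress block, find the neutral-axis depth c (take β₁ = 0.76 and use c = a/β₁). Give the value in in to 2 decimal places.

c ≈ 8.50 in

T = A_s f_y = 7.86 × 75 = 589.5 kips.
a = T/(0.85 f'_c b) = 589.5/(0.85 × 5.8 × 18.5) = 6.4635 in.
With β₁ = 0.76, c = a/β₁ = 6.4635/0.76 = 8.50 in.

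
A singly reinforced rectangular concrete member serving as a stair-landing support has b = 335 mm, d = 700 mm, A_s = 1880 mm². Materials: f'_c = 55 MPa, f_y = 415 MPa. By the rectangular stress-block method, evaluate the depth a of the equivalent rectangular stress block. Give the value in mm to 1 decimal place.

T = A_s f_y = 1880 × 415 = 780200 N = 780.2 kN.
Setting C = 0.85 f'_c a b equal to T: a = 780200/(0.85 × 55 × 335) = 49.8 mm.

a ≈ 49.8 mm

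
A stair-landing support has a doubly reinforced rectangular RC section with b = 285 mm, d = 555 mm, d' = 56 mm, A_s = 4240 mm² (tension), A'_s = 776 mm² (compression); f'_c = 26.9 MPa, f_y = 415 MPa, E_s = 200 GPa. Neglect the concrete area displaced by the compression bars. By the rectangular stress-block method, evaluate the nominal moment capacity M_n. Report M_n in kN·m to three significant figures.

M_n ≈ 800 kN·m

Assume both tension and compression steel yield.
Net tension couple steel: A_s − A'_s = 3464 mm².
a = (A_s − A'_s) f_y / (0.85 f'_c b) = 1437560/(0.85 × 26.9 × 285) = 220.60 mm.
c = a/β₁ = 220.60/0.85 = 259.53 mm; ε'_s = 0.003(c − d')/c = 0.0024 ≥ f_y/E_s = 0.0021, so compression steel does yield.
M_n = (A_s − A'_s) f_y (d − a/2) + A'_s f_y (d − d') = [1437560 × (555 − 110.3) + 322040 × (555 − 56)] × 10⁻⁶ = 639.28 + 160.70 = 799.98 kN·m.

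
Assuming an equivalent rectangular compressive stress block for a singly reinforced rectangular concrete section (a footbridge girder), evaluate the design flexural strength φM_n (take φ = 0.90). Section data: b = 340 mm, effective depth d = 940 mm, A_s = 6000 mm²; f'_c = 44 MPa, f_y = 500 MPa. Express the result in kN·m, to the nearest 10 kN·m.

φM_n ≈ 2220 kN·m

T = A_s f_y = 6000 × 500 = 3000000 N = 3000 kN.
From C = T: a = T/(0.85 f'_c b) = 3000000/(0.85 × 44 × 340) = 235.92 mm.
M_n = T(d − a/2) = 3000 kN × (940 − 117.96) mm = 2466.12 kN·m.
φM_n = 0.90 × 2466.12 = 2219.51 kN·m.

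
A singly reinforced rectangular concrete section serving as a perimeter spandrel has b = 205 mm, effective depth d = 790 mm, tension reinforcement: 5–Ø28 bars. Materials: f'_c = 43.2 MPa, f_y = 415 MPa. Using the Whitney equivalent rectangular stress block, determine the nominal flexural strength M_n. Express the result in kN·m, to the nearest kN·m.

A_s = 5 × 616 = 3080 mm².
T = A_s f_y = 3080 × 415 = 1278200 N = 1278.2 kN.
From C = T: a = T/(0.85 f'_c b) = 1278200/(0.85 × 43.2 × 205) = 169.80 mm.
M_n = T(d − a/2) = 1278.2 kN × (790 − 84.9) mm = 901.26 kN·m.

M_n ≈ 901 kN·m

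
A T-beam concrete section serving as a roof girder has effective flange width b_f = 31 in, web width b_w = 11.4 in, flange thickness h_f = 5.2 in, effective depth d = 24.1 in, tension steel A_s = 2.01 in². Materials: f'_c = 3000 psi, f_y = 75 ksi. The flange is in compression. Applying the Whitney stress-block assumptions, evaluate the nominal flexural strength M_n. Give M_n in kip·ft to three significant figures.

Tension: T = A_s f_y = 2.01 × 75 = 150.75 kips.
Try a within the flange: a = T/(0.85 f'_c b_f) = 150.75/(0.85 × 3 × 31) = 1.907 in.
Since a = 1.907 ≤ h_f = 5.2 in, the stress block lies entirely in the flange; analyse as a rectangular beam of width b_f.
M_n = T(d − a/2) = 150.75 × (24.1 − 0.9535) = 3489.3 kip·in.
M_n = 3489.3/12 = 290.78 kip·ft.

M_n ≈ 291 kip·ft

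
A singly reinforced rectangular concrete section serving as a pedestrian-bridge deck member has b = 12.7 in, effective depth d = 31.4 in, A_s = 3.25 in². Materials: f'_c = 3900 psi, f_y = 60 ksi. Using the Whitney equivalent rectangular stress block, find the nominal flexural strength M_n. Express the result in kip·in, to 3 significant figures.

M_n ≈ 5670 kip·in

T = A_s f_y = 3.25 × 60 = 195 kips.
a = T/(0.85 f'_c b) = 195/(0.85 × 3.9 × 12.7) = 4.632 in.
M_n = T(d − a/2) = 195 × (31.4 − 2.316) = 5671.4 kip·in.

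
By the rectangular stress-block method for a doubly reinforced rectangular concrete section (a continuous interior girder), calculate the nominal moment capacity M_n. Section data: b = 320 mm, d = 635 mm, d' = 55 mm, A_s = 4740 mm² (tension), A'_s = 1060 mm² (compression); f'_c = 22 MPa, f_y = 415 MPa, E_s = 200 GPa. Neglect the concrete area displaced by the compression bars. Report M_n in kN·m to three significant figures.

Assume both tension and compression steel yield.
Net tension couple steel: A_s − A'_s = 3680 mm².
a = (A_s − A'_s) f_y / (0.85 f'_c b) = 1527200/(0.85 × 22 × 320) = 255.21 mm.
c = a/β₁ = 255.21/0.85 = 300.25 mm; ε'_s = 0.003(c − d')/c = 0.0025 ≥ f_y/E_s = 0.0021, so compression steel does yield.
M_n = (A_s − A'_s) f_y (d − a/2) + A'_s f_y (d − d') = [1527200 × (635 − 127.605) + 439900 × (635 − 55)] × 10⁻⁶ = 774.89 + 255.14 = 1030.03 kN·m.

M_n ≈ 1030 kN·m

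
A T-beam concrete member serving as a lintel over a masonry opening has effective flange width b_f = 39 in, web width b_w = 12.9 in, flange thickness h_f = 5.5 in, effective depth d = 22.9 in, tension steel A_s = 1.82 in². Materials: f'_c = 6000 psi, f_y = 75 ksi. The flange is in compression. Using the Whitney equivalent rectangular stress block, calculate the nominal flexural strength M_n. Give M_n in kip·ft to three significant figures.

M_n ≈ 257 kip·ft

Tension: T = A_s f_y = 1.82 × 75 = 136.5 kips.
Try a within the flange: a = T/(0.85 f'_c b_f) = 136.5/(0.85 × 6 × 39) = 0.686 in.
Since a = 0.686 ≤ h_f = 5.5 in, the stress block lies entirely in the flange; analyse as a rectangular beam of width b_f.
M_n = T(d − a/2) = 136.5 × (22.9 − 0.343) = 3079.0 kip·in.
M_n = 3079.0/12 = 256.58 kip·ft.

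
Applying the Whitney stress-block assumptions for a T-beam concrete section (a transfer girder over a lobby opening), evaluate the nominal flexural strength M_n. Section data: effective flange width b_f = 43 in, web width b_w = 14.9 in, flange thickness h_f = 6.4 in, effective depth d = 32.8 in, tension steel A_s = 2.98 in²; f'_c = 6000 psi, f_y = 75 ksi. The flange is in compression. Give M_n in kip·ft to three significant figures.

Tension: T = A_s f_y = 2.98 × 75 = 223.5 kips.
Try a within the flange: a = T/(0.85 f'_c b_f) = 223.5/(0.85 × 6 × 43) = 1.019 in.
Since a = 1.019 ≤ h_f = 6.4 in, the stress block lies entirely in the flange; analyse as a rectangular beam of width b_f.
M_n = T(d − a/2) = 223.5 × (32.8 − 0.5095) = 7216.9 kip·in.
M_n = 7216.9/12 = 601.41 kip·ft.

M_n ≈ 601 kip·ft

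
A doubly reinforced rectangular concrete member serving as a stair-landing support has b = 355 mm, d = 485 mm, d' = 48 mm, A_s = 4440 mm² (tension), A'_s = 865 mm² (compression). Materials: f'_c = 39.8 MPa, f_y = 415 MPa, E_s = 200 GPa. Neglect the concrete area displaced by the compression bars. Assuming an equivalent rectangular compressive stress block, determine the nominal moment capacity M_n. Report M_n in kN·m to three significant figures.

Assume both tension and compression steel yield.
Net tension couple steel: A_s − A'_s = 3575 mm².
a = (A_s − A'_s) f_y / (0.85 f'_c b) = 1483625/(0.85 × 39.8 × 355) = 123.54 mm.
c = a/β₁ = 123.54/0.766 = 161.28 mm; ε'_s = 0.003(c − d')/c = 0.0021 ≥ f_y/E_s = 0.0021, so compression steel does yield.
M_n = (A_s − A'_s) f_y (d − a/2) + A'_s f_y (d − d') = [1483625 × (485 − 61.77) + 358975 × (485 − 48)] × 10⁻⁶ = 627.91 + 156.87 = 784.78 kN·m.

M_n ≈ 785 kN·m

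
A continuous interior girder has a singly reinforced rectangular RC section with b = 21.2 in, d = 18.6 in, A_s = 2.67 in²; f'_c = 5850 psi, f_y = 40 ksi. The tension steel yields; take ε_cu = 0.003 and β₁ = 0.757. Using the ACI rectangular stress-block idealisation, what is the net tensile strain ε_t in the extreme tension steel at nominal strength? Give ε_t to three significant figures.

ε_t ≈ 0.0387

a = A_s f_y/(0.85 f'_c b) = 1.013 in.
β₁ = 0.757, so c = a/β₁ = 1.013/0.757 = 1.338 in.
From the linear strain diagram with ε_cu = 0.003: ε_t = 0.003 (d − c)/c = 0.003 × (18.6 − 1.338)/1.338 = 0.0387.
Since ε_t ≥ 0.005, the section is tension-controlled.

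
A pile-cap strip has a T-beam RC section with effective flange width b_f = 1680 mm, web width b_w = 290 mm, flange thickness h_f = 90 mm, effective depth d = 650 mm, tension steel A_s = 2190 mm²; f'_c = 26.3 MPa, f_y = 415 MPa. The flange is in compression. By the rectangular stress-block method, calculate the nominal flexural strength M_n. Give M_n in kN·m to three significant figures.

M_n ≈ 580 kN·m

Tension: T = A_s f_y = 2190 × 415 = 908850 N.
Try a within the flange: a = T/(0.85 f'_c b_f) = 908850/(0.85 × 26.3 × 1680) = 24.20 mm.
Since a = 24.20 ≤ h_f = 90 mm, the stress block lies entirely in the flange; analyse as a rectangular beam of width b_f.
M_n = T(d − a/2) = 908850 × (650 − 12.1) = 579.76 × 10⁶ N·mm.
M_n = 579.76 kN·m.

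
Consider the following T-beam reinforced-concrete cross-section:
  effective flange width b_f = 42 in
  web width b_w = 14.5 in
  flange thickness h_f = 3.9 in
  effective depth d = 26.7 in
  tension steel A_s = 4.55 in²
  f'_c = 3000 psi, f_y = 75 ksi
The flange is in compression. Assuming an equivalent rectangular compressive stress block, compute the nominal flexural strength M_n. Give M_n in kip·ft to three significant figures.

M_n ≈ 714 kip·ft

Tension: T = A_s f_y = 4.55 × 75 = 341.25 kips.
Try a within the flange: a = T/(0.85 f'_c b_f) = 341.25/(0.85 × 3 × 42) = 3.186 in.
Since a = 3.186 ≤ h_f = 3.9 in, the stress block lies entirely in the flange; analyse as a rectangular beam of width b_f.
M_n = T(d − a/2) = 341.25 × (26.7 − 1.593) = 8567.8 kip·in.
M_n = 8567.8/12 = 713.98 kip·ft.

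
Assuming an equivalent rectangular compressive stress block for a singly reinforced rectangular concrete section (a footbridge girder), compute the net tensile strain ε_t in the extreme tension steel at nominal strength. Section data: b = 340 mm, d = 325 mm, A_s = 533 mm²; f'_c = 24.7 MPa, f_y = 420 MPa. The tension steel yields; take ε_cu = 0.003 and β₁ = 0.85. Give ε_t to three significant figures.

ε_t ≈ 0.0234

a = A_s f_y/(0.85 f'_c b) = 31.36 mm.
β₁ = 0.85, so c = a/β₁ = 31.36/0.85 = 36.89 mm.
From the linear strain diagram with ε_cu = 0.003: ε_t = 0.003 (d − c)/c = 0.003 × (325 − 36.89)/36.89 = 0.0234.
Since ε_t ≥ 0.005, the section is tension-controlled.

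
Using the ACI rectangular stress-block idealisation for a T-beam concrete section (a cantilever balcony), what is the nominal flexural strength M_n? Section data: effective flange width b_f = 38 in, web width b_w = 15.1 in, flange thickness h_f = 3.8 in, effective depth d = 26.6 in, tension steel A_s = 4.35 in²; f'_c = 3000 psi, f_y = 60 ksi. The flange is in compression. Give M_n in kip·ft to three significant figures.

M_n ≈ 549 kip·ft

Tension: T = A_s f_y = 4.35 × 60 = 261 kips.
Try a within the flange: a = T/(0.85 f'_c b_f) = 261/(0.85 × 3 × 38) = 2.693 in.
Since a = 2.693 ≤ h_f = 3.8 in, the stress block lies entirely in the flange; analyse as a rectangular beam of width b_f.
M_n = T(d − a/2) = 261 × (26.6 − 1.3465) = 6591.2 kip·in.
M_n = 6591.2/12 = 549.27 kip·ft.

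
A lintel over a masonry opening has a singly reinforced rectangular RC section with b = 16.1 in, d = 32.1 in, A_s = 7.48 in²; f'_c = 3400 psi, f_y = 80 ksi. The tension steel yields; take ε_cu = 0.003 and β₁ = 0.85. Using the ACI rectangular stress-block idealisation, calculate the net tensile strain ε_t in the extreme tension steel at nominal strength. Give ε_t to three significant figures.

a = A_s f_y/(0.85 f'_c b) = 12.861 in.
β₁ = 0.85, so c = a/β₁ = 12.861/0.85 = 15.131 in.
From the linear strain diagram with ε_cu = 0.003: ε_t = 0.003 (d − c)/c = 0.003 × (32.1 − 15.131)/15.131 = 0.00336.
ε_t < 0.004 — the section is over-reinforced for flexure under ACI limits.

ε_t ≈ 0.00336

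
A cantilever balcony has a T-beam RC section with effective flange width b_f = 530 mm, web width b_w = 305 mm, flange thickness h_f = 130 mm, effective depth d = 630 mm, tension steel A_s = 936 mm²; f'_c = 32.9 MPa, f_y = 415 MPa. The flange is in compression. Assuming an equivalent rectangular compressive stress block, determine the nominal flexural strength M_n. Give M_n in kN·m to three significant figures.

M_n ≈ 240 kN·m

Tension: T = A_s f_y = 936 × 415 = 388440 N.
Try a within the flange: a = T/(0.85 f'_c b_f) = 388440/(0.85 × 32.9 × 530) = 26.21 mm.
Since a = 26.21 ≤ h_f = 130 mm, the stress block lies entirely in the flange; analyse as a rectangular beam of width b_f.
M_n = T(d − a/2) = 388440 × (630 − 13.105) = 239.63 × 10⁶ N·mm.
M_n = 239.63 kN·m.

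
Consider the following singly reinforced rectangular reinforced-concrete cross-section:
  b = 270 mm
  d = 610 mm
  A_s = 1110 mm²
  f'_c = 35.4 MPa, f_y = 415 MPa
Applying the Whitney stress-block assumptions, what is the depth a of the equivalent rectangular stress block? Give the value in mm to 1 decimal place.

a ≈ 56.7 mm

T = A_s f_y = 1110 × 415 = 460650 N = 460.65 kN.
Setting C = 0.85 f'_c a b equal to T: a = 460650/(0.85 × 35.4 × 270) = 56.7 mm.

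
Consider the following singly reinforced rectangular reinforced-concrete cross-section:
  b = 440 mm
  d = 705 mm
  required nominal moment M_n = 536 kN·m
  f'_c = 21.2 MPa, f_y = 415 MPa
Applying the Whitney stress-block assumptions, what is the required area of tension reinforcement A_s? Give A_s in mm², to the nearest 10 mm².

With M_n = 0.85 f'_c a b (d − a/2), solve the quadratic for a:
a = d − √(d² − 2M_n/(0.85 f'_c b)) = 705 − √(705² − 2 × 536×10⁶/(0.85 × 21.2 × 440)) = 103.48 mm.
A_s = 0.85 f'_c a b / f_y = 0.85 × 21.2 × 103.48 × 440 / 415 = 1977.0 mm².

A_s ≈ 1980 mm²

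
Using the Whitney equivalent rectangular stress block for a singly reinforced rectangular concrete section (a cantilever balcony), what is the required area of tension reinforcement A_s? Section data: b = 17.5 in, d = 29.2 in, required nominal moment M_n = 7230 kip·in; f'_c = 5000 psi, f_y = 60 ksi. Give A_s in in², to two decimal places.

A_s ≈ 4.39 in²

From M_n = 0.85 f'_c a b (d − a/2):
a = d − √(d² − 2M_n/(0.85 f'_c b)) = 29.2 − √(29.2² − 2 × 7230/(0.85 × 5 × 17.5)) = 3.544 in.
A_s = 0.85 f'_c a b / f_y = 0.85 × 5 × 3.544 × 17.5 / 60 = 4.393 in².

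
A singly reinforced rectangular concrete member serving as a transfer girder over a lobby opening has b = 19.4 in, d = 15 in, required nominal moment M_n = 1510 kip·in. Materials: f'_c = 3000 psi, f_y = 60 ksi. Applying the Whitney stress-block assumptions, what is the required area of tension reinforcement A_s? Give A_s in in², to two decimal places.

A_s ≈ 1.81 in²

From M_n = 0.85 f'_c a b (d − a/2):
a = d − √(d² − 2M_n/(0.85 f'_c b)) = 15 − √(15² − 2 × 1510/(0.85 × 3 × 19.4)) = 2.196 in.
A_s = 0.85 f'_c a b / f_y = 0.85 × 3 × 2.196 × 19.4 / 60 = 1.811 in².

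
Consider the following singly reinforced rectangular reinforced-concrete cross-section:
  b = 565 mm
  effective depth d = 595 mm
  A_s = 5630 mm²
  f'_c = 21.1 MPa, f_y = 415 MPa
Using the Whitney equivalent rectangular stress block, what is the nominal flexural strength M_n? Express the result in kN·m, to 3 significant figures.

M_n ≈ 1120 kN·m

T = A_s f_y = 5630 × 415 = 2336450 N = 2336.45 kN.
From C = T: a = T/(0.85 f'_c b) = 2336450/(0.85 × 21.1 × 565) = 230.57 mm.
M_n = T(d − a/2) = 2336.45 kN × (595 − 115.285) mm = 1120.83 kN·m.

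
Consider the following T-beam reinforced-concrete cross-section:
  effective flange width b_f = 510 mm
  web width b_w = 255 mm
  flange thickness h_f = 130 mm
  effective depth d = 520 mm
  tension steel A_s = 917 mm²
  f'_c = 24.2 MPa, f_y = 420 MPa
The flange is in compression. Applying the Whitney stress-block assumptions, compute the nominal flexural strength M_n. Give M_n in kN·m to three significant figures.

M_n ≈ 193 kN·m

Tension: T = A_s f_y = 917 × 420 = 385140 N.
Try a within the flange: a = T/(0.85 f'_c b_f) = 385140/(0.85 × 24.2 × 510) = 36.71 mm.
Since a = 36.71 ≤ h_f = 130 mm, the stress block lies entirely in the flange; analyse as a rectangular beam of width b_f.
M_n = T(d − a/2) = 385140 × (520 − 18.355) = 193.20 × 10⁶ N·mm.
M_n = 193.20 kN·m.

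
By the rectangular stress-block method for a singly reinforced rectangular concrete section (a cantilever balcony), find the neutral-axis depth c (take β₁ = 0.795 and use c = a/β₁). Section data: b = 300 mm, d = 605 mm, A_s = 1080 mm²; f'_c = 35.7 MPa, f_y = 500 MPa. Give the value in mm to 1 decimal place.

T = A_s f_y = 1080 × 500 = 540000 N = 540 kN.
Setting C = 0.85 f'_c a b equal to T: a = 540000/(0.85 × 35.7 × 300) = 59.318 mm.
With β₁ = 0.795, c = a/β₁ = 59.318/0.795 = 74.6 mm.

c ≈ 74.6 mm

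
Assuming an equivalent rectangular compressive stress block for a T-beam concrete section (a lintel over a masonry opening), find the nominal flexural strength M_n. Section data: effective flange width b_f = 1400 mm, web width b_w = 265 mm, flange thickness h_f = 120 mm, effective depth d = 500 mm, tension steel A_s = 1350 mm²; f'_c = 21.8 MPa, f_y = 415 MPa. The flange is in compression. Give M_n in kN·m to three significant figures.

M_n ≈ 274 kN·m

Tension: T = A_s f_y = 1350 × 415 = 560250 N.
Try a within the flange: a = T/(0.85 f'_c b_f) = 560250/(0.85 × 21.8 × 1400) = 21.60 mm.
Since a = 21.60 ≤ h_f = 120 mm, the stress block lies entirely in the flange; analyse as a rectangular beam of width b_f.
M_n = T(d − a/2) = 560250 × (500 − 10.8) = 274.07 × 10⁶ N·mm.
M_n = 274.07 kN·m.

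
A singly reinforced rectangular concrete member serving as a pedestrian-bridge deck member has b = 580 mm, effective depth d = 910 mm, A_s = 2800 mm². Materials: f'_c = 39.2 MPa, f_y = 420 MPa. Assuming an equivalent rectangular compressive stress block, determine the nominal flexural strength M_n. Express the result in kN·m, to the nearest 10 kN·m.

M_n ≈ 1030 kN·m

T = A_s f_y = 2800 × 420 = 1176000 N = 1176 kN.
From C = T: a = T/(0.85 f'_c b) = 1176000/(0.85 × 39.2 × 580) = 60.85 mm.
M_n = T(d − a/2) = 1176 kN × (910 − 30.425) mm = 1034.38 kN·m.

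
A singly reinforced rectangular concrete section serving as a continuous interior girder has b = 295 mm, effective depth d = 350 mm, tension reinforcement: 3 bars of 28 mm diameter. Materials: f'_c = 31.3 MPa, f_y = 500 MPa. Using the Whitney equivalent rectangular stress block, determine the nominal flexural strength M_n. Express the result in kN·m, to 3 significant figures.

A_s = 3 × 616 = 1848 mm².
T = A_s f_y = 1848 × 500 = 924000 N = 924 kN.
From C = T: a = T/(0.85 f'_c b) = 924000/(0.85 × 31.3 × 295) = 117.73 mm.
M_n = T(d − a/2) = 924 kN × (350 − 58.865) mm = 269.01 kN·m.

M_n ≈ 269 kN·m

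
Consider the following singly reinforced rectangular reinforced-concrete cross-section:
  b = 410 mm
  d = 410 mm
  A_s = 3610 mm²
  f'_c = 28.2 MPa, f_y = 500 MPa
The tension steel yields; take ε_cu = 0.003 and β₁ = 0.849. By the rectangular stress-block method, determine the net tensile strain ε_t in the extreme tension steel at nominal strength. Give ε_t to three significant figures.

ε_t ≈ 0.00269

a = A_s f_y/(0.85 f'_c b) = 183.66 mm.
β₁ = 0.849, so c = a/β₁ = 183.66/0.849 = 216.33 mm.
From the linear strain diagram with ε_cu = 0.003: ε_t = 0.003 (d − c)/c = 0.003 × (410 − 216.33)/216.33 = 0.00269.
ε_t < 0.004 — the section is over-reinforced for flexure under ACI limits.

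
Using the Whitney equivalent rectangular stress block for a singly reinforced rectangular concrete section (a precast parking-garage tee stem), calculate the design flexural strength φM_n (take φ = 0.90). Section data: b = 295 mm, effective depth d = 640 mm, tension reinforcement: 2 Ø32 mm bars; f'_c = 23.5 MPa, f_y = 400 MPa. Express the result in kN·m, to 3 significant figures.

φM_n ≈ 339 kN·m

A_s = 2 × 804 = 1608 mm².
T = A_s f_y = 1608 × 400 = 643200 N = 643.2 kN.
From C = T: a = T/(0.85 f'_c b) = 643200/(0.85 × 23.5 × 295) = 109.15 mm.
M_n = T(d − a/2) = 643.2 kN × (640 − 54.575) mm = 376.55 kN·m.
φM_n = 0.90 × 376.55 = 338.90 kN·m.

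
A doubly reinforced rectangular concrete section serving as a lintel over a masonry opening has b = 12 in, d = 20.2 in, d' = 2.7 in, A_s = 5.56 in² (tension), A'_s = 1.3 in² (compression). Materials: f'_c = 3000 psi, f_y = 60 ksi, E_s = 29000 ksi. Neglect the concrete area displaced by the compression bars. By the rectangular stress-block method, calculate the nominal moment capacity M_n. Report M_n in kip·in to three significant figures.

Assume both steels yield.
a = (A_s − A'_s) f_y/(0.85 f'_c b) = (5.56 − 1.3) × 60/(0.85 × 3 × 12) = 8.353 in.
c = a/β₁ = 8.353/0.85 = 9.827 in; ε'_s = 0.003(c − d')/c = 0.0022 ≥ ε_y = 0.0021, so the compression steel yields.
M_n = (A_s − A'_s) f_y (d − a/2) + A'_s f_y (d − d') = 255.6 × (20.2 − 4.1765) + 78 × (20.2 − 2.7) = 4095.6 + 1365.0 = 5460.6 kip·in.

M_n ≈ 5460 kip·in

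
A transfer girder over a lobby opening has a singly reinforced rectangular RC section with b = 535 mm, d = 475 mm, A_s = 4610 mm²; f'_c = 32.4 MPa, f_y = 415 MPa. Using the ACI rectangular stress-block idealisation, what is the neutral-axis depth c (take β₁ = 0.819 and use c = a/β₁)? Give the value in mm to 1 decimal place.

c ≈ 158.5 mm

T = A_s f_y = 4610 × 415 = 1913150 N = 1913.15 kN.
Setting C = 0.85 f'_c a b equal to T: a = 1913150/(0.85 × 32.4 × 535) = 129.847 mm.
With β₁ = 0.819, c = a/β₁ = 129.847/0.819 = 158.5 mm.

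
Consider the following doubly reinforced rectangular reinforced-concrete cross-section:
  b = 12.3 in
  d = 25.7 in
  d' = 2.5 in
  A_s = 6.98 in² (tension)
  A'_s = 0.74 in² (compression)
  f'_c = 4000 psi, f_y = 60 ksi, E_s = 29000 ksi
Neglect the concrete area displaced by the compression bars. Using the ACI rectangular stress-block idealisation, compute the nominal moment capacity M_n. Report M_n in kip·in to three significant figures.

M_n ≈ 8980 kip·in

Assume both steels yield.
a = (A_s − A'_s) f_y/(0.85 f'_c b) = (6.98 − 0.74) × 60/(0.85 × 4 × 12.3) = 8.953 in.
c = a/β₁ = 8.953/0.85 = 10.533 in; ε'_s = 0.003(c − d')/c = 0.0023 ≥ ε_y = 0.0021, so the compression steel yields.
M_n = (A_s − A'_s) f_y (d − a/2) + A'_s f_y (d − d') = 374.4 × (25.7 − 4.4765) + 44.4 × (25.7 − 2.5) = 7946.1 + 1030.1 = 8976.2 kip·in.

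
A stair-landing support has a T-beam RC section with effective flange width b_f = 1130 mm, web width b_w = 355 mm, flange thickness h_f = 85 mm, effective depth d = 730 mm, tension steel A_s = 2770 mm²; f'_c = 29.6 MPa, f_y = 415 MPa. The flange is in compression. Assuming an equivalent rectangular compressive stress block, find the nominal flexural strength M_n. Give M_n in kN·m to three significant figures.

M_n ≈ 816 kN·m

Tension: T = A_s f_y = 2770 × 415 = 1149550 N.
Try a within the flange: a = T/(0.85 f'_c b_f) = 1149550/(0.85 × 29.6 × 1130) = 40.43 mm.
Since a = 40.43 ≤ h_f = 85 mm, the stress block lies entirely in the flange; analyse as a rectangular beam of width b_f.
M_n = T(d − a/2) = 1149550 × (730 − 20.215) = 815.93 × 10⁶ N·mm.
M_n = 815.93 kN·m.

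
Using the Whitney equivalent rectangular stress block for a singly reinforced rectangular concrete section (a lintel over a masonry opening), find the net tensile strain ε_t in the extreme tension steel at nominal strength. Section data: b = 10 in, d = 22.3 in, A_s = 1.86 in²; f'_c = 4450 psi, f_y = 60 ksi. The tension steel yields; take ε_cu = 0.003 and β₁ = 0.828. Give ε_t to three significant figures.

a = A_s f_y/(0.85 f'_c b) = 2.950 in.
β₁ = 0.828, so c = a/β₁ = 2.950/0.828 = 3.563 in.
From the linear strain diagram with ε_cu = 0.003: ε_t = 0.003 (d − c)/c = 0.003 × (22.3 − 3.563)/3.563 = 0.0158.
Since ε_t ≥ 0.005, the section is tension-controlled.

ε_t ≈ 0.0158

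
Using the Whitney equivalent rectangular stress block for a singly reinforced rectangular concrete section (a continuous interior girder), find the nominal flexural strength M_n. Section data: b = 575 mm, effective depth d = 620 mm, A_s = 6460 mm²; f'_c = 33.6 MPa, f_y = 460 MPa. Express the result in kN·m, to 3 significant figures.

T = A_s f_y = 6460 × 460 = 2971600 N = 2971.6 kN.
From C = T: a = T/(0.85 f'_c b) = 2971600/(0.85 × 33.6 × 575) = 180.95 mm.
M_n = T(d − a/2) = 2971.6 kN × (620 − 90.475) mm = 1573.54 kN·m.

M_n ≈ 1570 kN·m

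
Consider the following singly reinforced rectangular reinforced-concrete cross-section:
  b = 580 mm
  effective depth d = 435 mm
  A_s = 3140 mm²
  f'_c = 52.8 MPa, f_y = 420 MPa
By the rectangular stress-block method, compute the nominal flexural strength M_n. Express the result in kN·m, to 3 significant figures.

M_n ≈ 540 kN·m

T = A_s f_y = 3140 × 420 = 1318800 N = 1318.8 kN.
From C = T: a = T/(0.85 f'_c b) = 1318800/(0.85 × 52.8 × 580) = 50.66 mm.
M_n = T(d − a/2) = 1318.8 kN × (435 − 25.33) mm = 540.27 kN·m.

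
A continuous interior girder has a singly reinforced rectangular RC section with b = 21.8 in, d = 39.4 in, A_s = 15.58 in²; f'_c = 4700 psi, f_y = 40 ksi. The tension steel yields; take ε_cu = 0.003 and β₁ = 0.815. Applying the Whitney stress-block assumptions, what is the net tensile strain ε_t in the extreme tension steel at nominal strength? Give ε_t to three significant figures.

ε_t ≈ 0.0105

a = A_s f_y/(0.85 f'_c b) = 7.156 in.
β₁ = 0.815, so c = a/β₁ = 7.156/0.815 = 8.780 in.
From the linear strain diagram with ε_cu = 0.003: ε_t = 0.003 (d − c)/c = 0.003 × (39.4 − 8.780)/8.780 = 0.0105.
Since ε_t ≥ 0.005, the section is tension-controlled.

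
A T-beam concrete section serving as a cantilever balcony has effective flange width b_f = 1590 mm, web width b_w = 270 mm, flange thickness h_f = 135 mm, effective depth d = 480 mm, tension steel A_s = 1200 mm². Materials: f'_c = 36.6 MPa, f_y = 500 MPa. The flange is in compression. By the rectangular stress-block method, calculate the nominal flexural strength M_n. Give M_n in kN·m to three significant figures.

Tension: T = A_s f_y = 1200 × 500 = 600000 N.
Try a within the flange: a = T/(0.85 f'_c b_f) = 600000/(0.85 × 36.6 × 1590) = 12.13 mm.
Since a = 12.13 ≤ h_f = 135 mm, the stress block lies entirely in the flange; analyse as a rectangular beam of width b_f.
M_n = T(d − a/2) = 600000 × (480 − 6.065) = 284.36 × 10⁶ N·mm.
M_n = 284.36 kN·m.

M_n ≈ 284 kN·m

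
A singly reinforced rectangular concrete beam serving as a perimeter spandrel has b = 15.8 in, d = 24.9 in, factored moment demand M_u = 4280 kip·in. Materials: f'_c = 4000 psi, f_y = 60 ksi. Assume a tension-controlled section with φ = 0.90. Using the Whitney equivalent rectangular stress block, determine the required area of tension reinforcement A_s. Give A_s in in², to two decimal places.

A_s ≈ 3.45 in²

M_n = M_u/φ = 4280/0.90 = 4755.56 kip·in.
From M_n = 0.85 f'_c a b (d − a/2):
a = d − √(d² − 2M_n/(0.85 f'_c b)) = 24.9 − √(24.9² − 2 × 4755.56/(0.85 × 4 × 15.8)) = 3.853 in.
A_s = 0.85 f'_c a b / f_y = 0.85 × 4 × 3.853 × 15.8 / 60 = 3.450 in².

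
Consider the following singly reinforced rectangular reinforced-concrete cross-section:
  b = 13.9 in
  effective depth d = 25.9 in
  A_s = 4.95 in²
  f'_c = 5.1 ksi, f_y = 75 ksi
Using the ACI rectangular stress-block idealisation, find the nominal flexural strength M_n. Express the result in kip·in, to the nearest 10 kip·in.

M_n ≈ 8470 kip·in

T = A_s f_y = 4.95 × 75 = 371.25 kips.
a = T/(0.85 f'_c b) = 371.25/(0.85 × 5.1 × 13.9) = 6.161 in.
M_n = T(d − a/2) = 371.25 × (25.9 − 3.0805) = 8471.7 kip·in.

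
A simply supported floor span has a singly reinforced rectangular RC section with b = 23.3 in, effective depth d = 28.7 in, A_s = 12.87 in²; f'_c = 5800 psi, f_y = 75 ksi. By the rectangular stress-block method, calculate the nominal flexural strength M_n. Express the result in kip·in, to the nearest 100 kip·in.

M_n ≈ 23600 kip·in

T = A_s f_y = 12.87 × 75 = 965.25 kips.
a = T/(0.85 f'_c b) = 965.25/(0.85 × 5.8 × 23.3) = 8.403 in.
M_n = T(d − a/2) = 965.25 × (28.7 − 4.2015) = 23647.2 kip·in.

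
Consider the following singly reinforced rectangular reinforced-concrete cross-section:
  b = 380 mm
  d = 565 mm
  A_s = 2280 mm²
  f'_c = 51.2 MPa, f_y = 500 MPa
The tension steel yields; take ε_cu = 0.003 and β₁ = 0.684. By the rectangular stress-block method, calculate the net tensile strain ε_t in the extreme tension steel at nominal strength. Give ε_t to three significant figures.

ε_t ≈ 0.0138

a = A_s f_y/(0.85 f'_c b) = 68.93 mm.
β₁ = 0.684, so c = a/β₁ = 68.93/0.684 = 100.77 mm.
From the linear strain diagram with ε_cu = 0.003: ε_t = 0.003 (d − c)/c = 0.003 × (565 − 100.77)/100.77 = 0.0138.
Since ε_t ≥ 0.005, the section is tension-controlled.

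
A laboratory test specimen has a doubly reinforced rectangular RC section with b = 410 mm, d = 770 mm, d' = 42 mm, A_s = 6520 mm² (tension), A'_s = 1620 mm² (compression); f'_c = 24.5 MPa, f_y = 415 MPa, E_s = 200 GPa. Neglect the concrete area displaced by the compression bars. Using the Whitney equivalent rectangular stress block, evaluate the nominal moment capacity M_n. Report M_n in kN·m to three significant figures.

Assume both tension and compression steel yield.
Net tension couple steel: A_s − A'_s = 4900 mm².
a = (A_s − A'_s) f_y / (0.85 f'_c b) = 2033500/(0.85 × 24.5 × 410) = 238.16 mm.
c = a/β₁ = 238.16/0.85 = 280.19 mm; ε'_s = 0.003(c − d')/c = 0.0026 ≥ f_y/E_s = 0.0021, so compression steel does yield.
M_n = (A_s − A'_s) f_y (d − a/2) + A'_s f_y (d − d') = [2033500 × (770 − 119.08) + 672300 × (770 − 42)] × 10⁻⁶ = 1323.65 + 489.43 = 1813.08 kN·m.

M_n ≈ 1810 kN·m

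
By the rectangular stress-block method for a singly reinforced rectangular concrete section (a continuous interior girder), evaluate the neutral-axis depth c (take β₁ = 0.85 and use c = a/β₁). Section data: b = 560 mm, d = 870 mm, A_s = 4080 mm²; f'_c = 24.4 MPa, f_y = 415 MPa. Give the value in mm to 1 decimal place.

c ≈ 171.5 mm

T = A_s f_y = 4080 × 415 = 1693200 N = 1693.2 kN.
Setting C = 0.85 f'_c a b equal to T: a = 1693200/(0.85 × 24.4 × 560) = 145.785 mm.
With β₁ = 0.85, c = a/β₁ = 145.785/0.85 = 171.5 mm.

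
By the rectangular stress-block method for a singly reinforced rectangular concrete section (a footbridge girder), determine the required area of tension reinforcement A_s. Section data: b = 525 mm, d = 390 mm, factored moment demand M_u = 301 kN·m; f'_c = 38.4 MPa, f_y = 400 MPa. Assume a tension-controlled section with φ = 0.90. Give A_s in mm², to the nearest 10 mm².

M_n = M_u/φ = 301/0.90 = 334.444 kN·m.
With M_n = 0.85 f'_c a b (d − a/2), solve the quadratic for a:
a = d − √(d² − 2M_n/(0.85 f'_c b)) = 390 − √(390² − 2 × 334.444×10⁶/(0.85 × 38.4 × 525)) = 53.75 mm.
A_s = 0.85 f'_c a b / f_y = 0.85 × 38.4 × 53.75 × 525 / 400 = 2302.7 mm².

A_s ≈ 2300 mm²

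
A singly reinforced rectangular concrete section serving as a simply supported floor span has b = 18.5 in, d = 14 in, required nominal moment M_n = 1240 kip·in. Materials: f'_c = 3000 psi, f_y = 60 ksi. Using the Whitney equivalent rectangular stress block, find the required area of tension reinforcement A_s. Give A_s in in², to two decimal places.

A_s ≈ 1.59 in²

From M_n = 0.85 f'_c a b (d − a/2):
a = d − √(d² − 2M_n/(0.85 f'_c b)) = 14 − √(14² − 2 × 1240/(0.85 × 3 × 18.5)) = 2.024 in.
A_s = 0.85 f'_c a b / f_y = 0.85 × 3 × 2.024 × 18.5 / 60 = 1.591 in².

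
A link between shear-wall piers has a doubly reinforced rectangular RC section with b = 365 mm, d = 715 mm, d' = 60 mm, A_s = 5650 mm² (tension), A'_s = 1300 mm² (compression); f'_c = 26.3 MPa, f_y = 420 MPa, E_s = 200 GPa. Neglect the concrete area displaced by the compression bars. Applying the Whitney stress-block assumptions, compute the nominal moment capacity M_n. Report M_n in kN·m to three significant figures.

M_n ≈ 1460 kN·m

Assume both tension and compression steel yield.
Net tension couple steel: A_s − A'_s = 4350 mm².
a = (A_s − A'_s) f_y / (0.85 f'_c b) = 1827000/(0.85 × 26.3 × 365) = 223.91 mm.
c = a/β₁ = 223.91/0.85 = 263.42 mm; ε'_s = 0.003(c − d')/c = 0.0023 ≥ f_y/E_s = 0.0021, so compression steel does yield.
M_n = (A_s − A'_s) f_y (d − a/2) + A'_s f_y (d − d') = [1827000 × (715 − 111.955) + 546000 × (715 − 60)] × 10⁻⁶ = 1101.76 + 357.63 = 1459.39 kN·m.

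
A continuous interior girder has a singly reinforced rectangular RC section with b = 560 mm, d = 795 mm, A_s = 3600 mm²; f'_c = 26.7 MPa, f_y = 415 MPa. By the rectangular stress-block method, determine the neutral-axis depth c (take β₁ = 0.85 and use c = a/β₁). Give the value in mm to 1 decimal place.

T = A_s f_y = 3600 × 415 = 1494000 N = 1494 kN.
Setting C = 0.85 f'_c a b equal to T: a = 1494000/(0.85 × 26.7 × 560) = 117.553 mm.
With β₁ = 0.85, c = a/β₁ = 117.553/0.85 = 138.3 mm.

c ≈ 138.3 mm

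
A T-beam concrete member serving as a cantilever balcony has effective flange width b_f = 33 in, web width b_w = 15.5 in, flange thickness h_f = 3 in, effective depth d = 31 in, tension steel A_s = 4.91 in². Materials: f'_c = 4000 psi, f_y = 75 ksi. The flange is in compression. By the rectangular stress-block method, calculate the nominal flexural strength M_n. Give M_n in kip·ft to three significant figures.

Tension: T = A_s f_y = 4.91 × 75 = 368.25 kips.
Try a within the flange: a = T/(0.85 f'_c b_f) = 368.25/(0.85 × 4 × 33) = 3.282 in.
a = 3.282 > h_f = 3 in: the block extends into the web. Split into flange-overhang and web parts.
C_f = 0.85 f'_c (b_f − b_w) h_f = 0.85 × 4 × (33 − 15.5) × 3 = 178.5 kips.
Remaining web compression depth: a_w = (T − C_f)/(0.85 f'_c b_w) = (368.25 − 178.5)/(0.85 × 4 × 15.5) = 3.601 in.
M_n = C_f(d − h_f/2) + (T − C_f)(d − a_w/2) = 178.5 × (31 − 1.5) + 189.75 × (31 − 1.8005) = 5265.8 + 5540.6 = 10806.4 kip·in.
M_n = 10806.4/12 = 900.53 kip·ft.

M_n ≈ 901 kip·ft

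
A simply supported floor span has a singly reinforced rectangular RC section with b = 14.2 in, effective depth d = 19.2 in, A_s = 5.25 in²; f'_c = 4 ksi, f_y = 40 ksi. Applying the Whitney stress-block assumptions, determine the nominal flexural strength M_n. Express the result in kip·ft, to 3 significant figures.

M_n ≈ 298 kip·ft

T = A_s f_y = 5.25 × 40 = 210 kips.
a = T/(0.85 f'_c b) = 210/(0.85 × 4 × 14.2) = 4.350 in.
M_n = T(d − a/2) = 210 × (19.2 − 2.175) = 3575.3 kip·in = 3575.3/12 = 297.94 kip·ft.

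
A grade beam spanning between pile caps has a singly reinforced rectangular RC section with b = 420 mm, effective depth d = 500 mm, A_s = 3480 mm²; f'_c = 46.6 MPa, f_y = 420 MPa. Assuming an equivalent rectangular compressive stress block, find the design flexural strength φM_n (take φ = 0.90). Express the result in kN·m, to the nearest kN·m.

φM_n ≈ 600 kN·m

T = A_s f_y = 3480 × 420 = 1461600 N = 1461.6 kN.
From C = T: a = T/(0.85 f'_c b) = 1461600/(0.85 × 46.6 × 420) = 87.86 mm.
M_n = T(d − a/2) = 1461.6 kN × (500 − 43.93) mm = 666.59 kN·m.
φM_n = 0.90 × 666.59 = 599.93 kN·m.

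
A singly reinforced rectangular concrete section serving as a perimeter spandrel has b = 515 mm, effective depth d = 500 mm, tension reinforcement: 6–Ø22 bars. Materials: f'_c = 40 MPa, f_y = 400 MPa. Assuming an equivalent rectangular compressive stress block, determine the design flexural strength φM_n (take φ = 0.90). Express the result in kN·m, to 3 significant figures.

φM_n ≈ 389 kN·m

A_s = 6 × 380 = 2280 mm².
T = A_s f_y = 2280 × 400 = 912000 N = 912 kN.
From C = T: a = T/(0.85 f'_c b) = 912000/(0.85 × 40 × 515) = 52.08 mm.
M_n = T(d − a/2) = 912 kN × (500 − 26.04) mm = 432.25 kN·m.
φM_n = 0.90 × 432.25 = 389.03 kN·m.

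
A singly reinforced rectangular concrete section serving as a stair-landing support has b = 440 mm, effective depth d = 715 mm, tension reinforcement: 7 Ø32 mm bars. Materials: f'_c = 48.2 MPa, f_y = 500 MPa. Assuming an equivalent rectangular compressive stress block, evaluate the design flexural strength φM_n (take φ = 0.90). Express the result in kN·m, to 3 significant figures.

φM_n ≈ 1610 kN·m

A_s = 7 × 804 = 5628 mm².
T = A_s f_y = 5628 × 500 = 2814000 N = 2814 kN.
From C = T: a = T/(0.85 f'_c b) = 2814000/(0.85 × 48.2 × 440) = 156.10 mm.
M_n = T(d − a/2) = 2814 kN × (715 − 78.05) mm = 1792.38 kN·m.
φM_n = 0.90 × 1792.38 = 1613.14 kN·m.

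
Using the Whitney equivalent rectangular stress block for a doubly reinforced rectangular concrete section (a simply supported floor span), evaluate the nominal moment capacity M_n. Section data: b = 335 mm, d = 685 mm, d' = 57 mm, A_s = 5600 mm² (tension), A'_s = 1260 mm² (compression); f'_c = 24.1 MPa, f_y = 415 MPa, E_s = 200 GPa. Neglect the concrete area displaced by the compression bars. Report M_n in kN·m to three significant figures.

Assume both tension and compression steel yield.
Net tension couple steel: A_s − A'_s = 4340 mm².
a = (A_s − A'_s) f_y / (0.85 f'_c b) = 1801100/(0.85 × 24.1 × 335) = 262.46 mm.
c = a/β₁ = 262.46/0.85 = 308.78 mm; ε'_s = 0.003(c − d')/c = 0.0024 ≥ f_y/E_s = 0.0021, so compression steel does yield.
M_n = (A_s − A'_s) f_y (d − a/2) + A'_s f_y (d − d') = [1801100 × (685 − 131.23) + 522900 × (685 − 57)] × 10⁻⁶ = 997.40 + 328.38 = 1325.78 kN·m.

M_n ≈ 1330 kN·m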